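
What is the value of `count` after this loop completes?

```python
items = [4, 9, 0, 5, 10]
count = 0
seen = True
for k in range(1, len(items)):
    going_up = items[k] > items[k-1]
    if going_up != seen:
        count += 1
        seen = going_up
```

Count direction changes in [4, 9, 0, 5, 10]
`count` takes the values: 0 → 1 → 2

Answer: 2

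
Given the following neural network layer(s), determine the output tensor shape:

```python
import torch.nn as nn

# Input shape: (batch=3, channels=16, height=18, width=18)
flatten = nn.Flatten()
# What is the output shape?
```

Input: (3, 16, 18, 18) -> Output: (3, 5184)

Answer: (3, 5184)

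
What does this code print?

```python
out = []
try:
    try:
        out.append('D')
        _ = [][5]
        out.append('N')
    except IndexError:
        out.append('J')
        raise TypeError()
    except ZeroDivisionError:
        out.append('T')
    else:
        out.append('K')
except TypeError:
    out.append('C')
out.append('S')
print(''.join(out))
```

Execution trace: 'D' (inner try body) → 'J' (inner except IndexError) → 'C' (outer except TypeError) → 'S' (after the try/except). Output: DJCS

Answer: DJCS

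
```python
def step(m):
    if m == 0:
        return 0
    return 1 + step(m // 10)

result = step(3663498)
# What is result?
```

Count of digits of 3663498: 7

Answer: 7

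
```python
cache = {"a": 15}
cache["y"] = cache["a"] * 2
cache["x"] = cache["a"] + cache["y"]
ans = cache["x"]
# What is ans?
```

Trace:
`cache = {"a": 15}` → cache = {'a': 15}
`cache["y"] = cache["a"] * 2` → cache = {'a': 15, 'y': 30}
`cache["x"] = cache["a"] + cache["y"]` → cache = {'a': 15, 'y': 30, 'x': 45}
`ans = cache["x"]` → ans = 45
So ans = 45

Answer: 45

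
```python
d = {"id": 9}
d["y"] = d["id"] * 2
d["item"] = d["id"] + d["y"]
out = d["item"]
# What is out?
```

Trace:
`d = {"id": 9}` → d = {'id': 9}
`d["y"] = d["id"] * 2` → d = {'id': 9, 'y': 18}
`d["item"] = d["id"] + d["y"]` → d = {'id': 9, 'y': 18, 'item': 27}
`out = d["item"]` → out = 27
So out = 27

Answer: 27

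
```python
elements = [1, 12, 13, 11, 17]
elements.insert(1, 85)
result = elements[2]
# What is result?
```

Trace:
`elements = [1, 12, 13, 11, 17]` → elements = [1, 12, 13, 11, 17]
`elements.insert(1, 85)` → elements = [1, 85, 12, 13, 11, 17]
`result = elements[2]` → result = 12
So result = 12

Answer: 12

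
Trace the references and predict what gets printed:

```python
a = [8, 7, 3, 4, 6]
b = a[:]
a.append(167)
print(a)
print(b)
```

Key concept: slice [:] creates copy.
Step by step:
`a = [8, 7, 3, 4, 6]` → a = [8, 7, 3, 4, 6]
`b = a[:]` → b = [8, 7, 3, 4, 6]
`a.append(167)` → a = [8, 7, 3, 4, 6, 167]
`print(a)` → prints [8, 7, 3, 4, 6, 167]
`print(b)` → prints [8, 7, 3, 4, 6]

Answer:
[8, 7, 3, 4, 6, 167]
[8, 7, 3, 4, 6]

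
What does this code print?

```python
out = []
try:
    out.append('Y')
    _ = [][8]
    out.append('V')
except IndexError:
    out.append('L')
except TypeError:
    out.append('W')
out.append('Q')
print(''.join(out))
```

Execution trace: 'Y' (try body) → 'L' (except IndexError) → 'Q' (after the try/except). Output: YLQ

Answer: YLQ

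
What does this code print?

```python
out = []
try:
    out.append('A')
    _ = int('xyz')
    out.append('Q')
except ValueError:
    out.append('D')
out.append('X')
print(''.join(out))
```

Execution trace: 'A' (try body) → 'D' (except ValueError) → 'X' (after the try/except). Output: ADX

Answer: ADX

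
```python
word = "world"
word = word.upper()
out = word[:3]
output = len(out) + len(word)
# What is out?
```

Trace:
`word = "world"` → word = 'world'
`word = word.upper()` → word = 'WORLD'
`out = word[:3]` → out = 'WOR'
`output = len(out) + len(word)` → output = 8
So out = 'WOR'

Answer: 'WOR'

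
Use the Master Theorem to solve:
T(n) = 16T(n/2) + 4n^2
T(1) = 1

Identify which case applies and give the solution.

a=16, b=2, f(n)=4n^2. log_2(16) = 4. Since c=2 < 4, Case 1 applies: T(n) = Θ(n^log_b(a)) = O(n^4).

Answer: O(n^4) - Case 1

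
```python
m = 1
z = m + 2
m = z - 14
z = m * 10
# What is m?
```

Trace:
`m = 1` → m = 1
`z = m + 2` → z = 3
`m = z - 14` → m = -11
`z = m * 10` → z = -110
So m = -11

Answer: -11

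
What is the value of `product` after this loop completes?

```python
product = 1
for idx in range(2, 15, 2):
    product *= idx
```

Product of even numbers 2 to 14
`product` takes the values: 1 → 2 → 8 → 48 → 384 → 3840 → 46080 → 645120

Answer: 645120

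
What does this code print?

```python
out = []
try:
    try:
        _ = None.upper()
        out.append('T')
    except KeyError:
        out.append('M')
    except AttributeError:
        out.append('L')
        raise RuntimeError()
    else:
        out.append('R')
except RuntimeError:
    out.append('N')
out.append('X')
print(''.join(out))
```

Execution trace: 'L' (inner except AttributeError) → 'N' (outer except RuntimeError) → 'X' (after the try/except). Output: LNX

Answer: LNX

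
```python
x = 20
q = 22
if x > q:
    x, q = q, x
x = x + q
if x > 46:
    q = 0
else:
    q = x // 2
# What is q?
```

Trace:
`x = 20` → x = 20
`q = 22` → q = 22
`if x > q: ...` → x > q is False → no variable changes
`x = x + q` → x = 42
`if x > 46: ...` → x > 46 is False, take else branch → q = 21
So q = 21

Answer: 21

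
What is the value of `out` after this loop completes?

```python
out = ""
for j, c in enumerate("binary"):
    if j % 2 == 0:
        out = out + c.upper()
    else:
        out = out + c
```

Uppercase even positions in 'binary'
`out` takes the values: "" → "B" → "Bi" → "BiN" → "BiNa" → "BiNaR" → "BiNaRy"

Answer: "BiNaRy"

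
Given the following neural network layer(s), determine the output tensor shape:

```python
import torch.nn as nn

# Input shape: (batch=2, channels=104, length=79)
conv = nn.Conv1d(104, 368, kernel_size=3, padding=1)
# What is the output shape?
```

Input: (2, 104, 79) -> Output: (2, 368, 79)

Answer: (2, 368, 79)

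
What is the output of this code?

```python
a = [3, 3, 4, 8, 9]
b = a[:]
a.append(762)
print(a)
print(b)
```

Key concept: slice [:] creates copy.
Step by step:
`a = [3, 3, 4, 8, 9]` → a = [3, 3, 4, 8, 9]
`b = a[:]` → b = [3, 3, 4, 8, 9]
`a.append(762)` → a = [3, 3, 4, 8, 9, 762]
`print(a)` → prints [3, 3, 4, 8, 9, 762]
`print(b)` → prints [3, 3, 4, 8, 9]

Answer:
[3, 3, 4, 8, 9, 762]
[3, 3, 4, 8, 9]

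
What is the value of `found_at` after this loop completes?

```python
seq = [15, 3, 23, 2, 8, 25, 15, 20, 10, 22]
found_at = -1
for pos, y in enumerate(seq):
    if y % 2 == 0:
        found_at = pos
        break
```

First even number index in [15, 3, 23, 2, 8, 25, 15, 20, 10, 22]
`found_at` takes the values: -1 → 3

Answer: 3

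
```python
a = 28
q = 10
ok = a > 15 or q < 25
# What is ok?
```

Trace:
`a = 28` → a = 28
`q = 10` → q = 10
`ok = a > 15 or q < 25` → ok = True
So ok = True

Answer: True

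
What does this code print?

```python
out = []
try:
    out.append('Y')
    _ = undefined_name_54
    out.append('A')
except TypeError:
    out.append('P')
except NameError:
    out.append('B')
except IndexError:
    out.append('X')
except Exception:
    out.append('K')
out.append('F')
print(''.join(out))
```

Execution trace: 'Y' (try body) → 'B' (except NameError) → 'F' (after the try/except). Output: YBF

Answer: YBF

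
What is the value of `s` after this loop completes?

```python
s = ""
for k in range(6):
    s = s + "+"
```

Repeat '+' 6 times
`s` takes the values: "" → "+" → "++" → "+++" → "++++" → "+++++" → "++++++"

Answer: "++++++"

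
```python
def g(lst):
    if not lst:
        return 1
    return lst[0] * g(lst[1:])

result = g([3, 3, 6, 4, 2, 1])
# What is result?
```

Product over [3, 3, 6, 4, 2, 1] = 3 * 3 * 6 * 4 * 2 * 1 = 432

Answer: 432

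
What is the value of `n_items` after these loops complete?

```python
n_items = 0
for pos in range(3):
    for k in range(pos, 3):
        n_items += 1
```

Upper triangle: 3 + 2 + ... + 1
`n_items` takes the values: 0 → 1 → 2 → 3 → 4 → 5 → 6

Answer: 6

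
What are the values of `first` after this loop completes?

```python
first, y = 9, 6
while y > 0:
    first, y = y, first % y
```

GCD of 9 and 6
`first` takes the values: 9 → 6 → 3

Answer: 3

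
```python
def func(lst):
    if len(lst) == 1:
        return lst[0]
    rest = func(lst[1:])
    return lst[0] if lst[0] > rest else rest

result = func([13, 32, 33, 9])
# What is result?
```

Recursive max over [13, 32, 33, 9] = 33

Answer: 33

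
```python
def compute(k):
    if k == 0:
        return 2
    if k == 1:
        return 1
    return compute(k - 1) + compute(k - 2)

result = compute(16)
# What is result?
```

Build up from base cases: compute(0)=2, compute(1)=1, compute(2)=3, compute(3)=4, compute(4)=7, compute(5)=11, compute(6)=18, ..., compute(16)=2207

Answer: 2207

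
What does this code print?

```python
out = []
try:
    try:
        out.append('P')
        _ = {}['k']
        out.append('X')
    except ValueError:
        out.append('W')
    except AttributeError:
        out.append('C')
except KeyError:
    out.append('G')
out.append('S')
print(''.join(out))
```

Execution trace: 'P' (try body) → 'G' (outer except KeyError) → 'S' (after the try/except). Output: PGS

Answer: PGS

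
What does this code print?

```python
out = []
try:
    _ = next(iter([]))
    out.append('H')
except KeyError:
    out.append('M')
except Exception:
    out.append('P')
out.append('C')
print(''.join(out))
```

Execution trace: 'P' (except Exception) → 'C' (after the try/except). Output: PC

Answer: PC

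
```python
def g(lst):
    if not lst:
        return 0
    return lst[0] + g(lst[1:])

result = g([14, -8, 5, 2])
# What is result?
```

14 + (-8) + 5 + 2 + 0 = 13

Answer: 13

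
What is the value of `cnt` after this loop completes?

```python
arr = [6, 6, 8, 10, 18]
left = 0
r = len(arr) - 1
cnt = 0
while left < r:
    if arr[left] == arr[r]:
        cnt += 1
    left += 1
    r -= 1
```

Count matching pairs from ends
`cnt` takes the values: 0

Answer: 0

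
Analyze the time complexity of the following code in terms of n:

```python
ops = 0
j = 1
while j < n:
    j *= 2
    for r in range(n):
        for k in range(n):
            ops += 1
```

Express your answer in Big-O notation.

Each loop level contributes: log n × n × n. Multiplying the contributions gives O(n^2 log n).

Answer: O(n^2 log n)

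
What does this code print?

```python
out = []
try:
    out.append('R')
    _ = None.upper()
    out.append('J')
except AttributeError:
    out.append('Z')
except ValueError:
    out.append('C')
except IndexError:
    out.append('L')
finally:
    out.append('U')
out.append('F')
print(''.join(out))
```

Execution trace: 'R' (try body) → 'Z' (except AttributeError) → 'U' (finally) → 'F' (after the try/except). Output: RZUF

Answer: RZUF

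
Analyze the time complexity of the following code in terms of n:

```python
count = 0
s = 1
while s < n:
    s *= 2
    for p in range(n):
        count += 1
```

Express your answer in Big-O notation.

Each loop level contributes: log n × n. Multiplying the contributions gives O(n log n).

Answer: O(n log n)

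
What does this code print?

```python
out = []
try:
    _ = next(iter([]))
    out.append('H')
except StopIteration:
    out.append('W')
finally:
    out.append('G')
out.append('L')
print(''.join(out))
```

Execution trace: 'W' (except StopIteration) → 'G' (finally) → 'L' (after the try/except). Output: WGL

Answer: WGL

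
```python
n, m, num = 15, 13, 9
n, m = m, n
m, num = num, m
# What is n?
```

Trace:
`n, m, num = 15, 13, 9` → n = 15; m = 13; num = 9
`n, m = m, n` → n = 13; m = 15
`m, num = num, m` → m = 9; num = 15
So n = 13

Answer: 13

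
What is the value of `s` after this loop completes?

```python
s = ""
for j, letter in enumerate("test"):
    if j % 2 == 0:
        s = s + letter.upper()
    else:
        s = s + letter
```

Uppercase even positions in 'test'
`s` takes the values: "" → "T" → "Te" → "TeS" → "TeSt"

Answer: "TeSt"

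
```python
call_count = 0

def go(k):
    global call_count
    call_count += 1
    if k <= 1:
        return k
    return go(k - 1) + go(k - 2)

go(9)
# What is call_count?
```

Calls(k) = 1 + Calls(k-1) + Calls(k-2); Calls(0)=Calls(1)=1. For k=9 this gives 109.

Answer: 109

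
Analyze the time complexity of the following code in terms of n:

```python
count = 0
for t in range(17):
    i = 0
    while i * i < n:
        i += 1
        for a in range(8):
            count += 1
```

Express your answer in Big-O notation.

Each loop level contributes: 1 × √n × 1. Multiplying the contributions gives O(√n).

Answer: O(√n)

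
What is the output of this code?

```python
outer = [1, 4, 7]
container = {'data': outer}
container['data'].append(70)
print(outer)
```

Key concept: dict holds reference to list.
Step by step:
`outer = [1, 4, 7]` → outer = [1, 4, 7]
`container = {'data': outer}` → container = {'data': [1, 4, 7]}
`container['data'].append(70)` → outer = [1, 4, 7, 70]; container = {'data': [1, 4, 7, 70]}
`print(outer)` → prints [1, 4, 7, 70]

Answer: [1, 4, 7, 70]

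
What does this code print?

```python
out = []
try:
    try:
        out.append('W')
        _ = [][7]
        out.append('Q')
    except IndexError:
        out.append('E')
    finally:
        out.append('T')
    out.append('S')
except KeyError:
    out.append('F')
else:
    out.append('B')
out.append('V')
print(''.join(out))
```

Execution trace: 'W' (inner try body) → 'E' (inner except IndexError) → 'T' (inner finally) → 'S' (try body, no exception) → 'B' (else) → 'V' (after the try/except). Output: WETSBV

Answer: WETSBV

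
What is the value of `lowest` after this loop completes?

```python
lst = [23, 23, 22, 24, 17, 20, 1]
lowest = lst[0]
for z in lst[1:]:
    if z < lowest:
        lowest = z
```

Minimum of [23, 23, 22, 24, 17, 20, 1]
`lowest` takes the values: 23 → 22 → 17 → 1

Answer: 1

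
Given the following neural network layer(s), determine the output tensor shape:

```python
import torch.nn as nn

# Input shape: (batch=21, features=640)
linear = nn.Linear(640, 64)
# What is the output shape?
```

Input: (21, 640) -> Output: (21, 64)

Answer: (21, 64)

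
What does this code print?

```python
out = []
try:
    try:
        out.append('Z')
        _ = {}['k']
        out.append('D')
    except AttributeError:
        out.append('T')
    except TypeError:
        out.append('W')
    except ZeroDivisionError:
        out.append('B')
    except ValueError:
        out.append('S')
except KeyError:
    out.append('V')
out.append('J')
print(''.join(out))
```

Execution trace: 'Z' (try body) → 'V' (outer except KeyError) → 'J' (after the try/except). Output: ZVJ

Answer: ZVJ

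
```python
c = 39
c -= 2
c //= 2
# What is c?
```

Trace:
`c = 39` → c = 39
`c -= 2` → c = 37
`c //= 2` → c = 18
So c = 18

Answer: 18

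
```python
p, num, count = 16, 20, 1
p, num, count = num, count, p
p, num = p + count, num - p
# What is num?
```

Trace:
`p, num, count = 16, 20, 1` → p = 16; num = 20; count = 1
`p, num, count = num, count, p` → p = 20; num = 1; count = 16
`p, num = p + count, num - p` → p = 36; num = -19
So num = -19

Answer: -19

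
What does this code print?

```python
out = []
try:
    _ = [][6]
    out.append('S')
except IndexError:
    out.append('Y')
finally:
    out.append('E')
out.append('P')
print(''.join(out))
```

Execution trace: 'Y' (except IndexError) → 'E' (finally) → 'P' (after the try/except). Output: YEP

Answer: YEP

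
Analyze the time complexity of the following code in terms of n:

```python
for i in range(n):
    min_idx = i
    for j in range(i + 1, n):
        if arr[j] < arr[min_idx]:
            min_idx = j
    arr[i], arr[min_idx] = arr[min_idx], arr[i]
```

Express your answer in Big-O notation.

This is Selection sort. Time complexity: O(n²).

Answer: O(n²)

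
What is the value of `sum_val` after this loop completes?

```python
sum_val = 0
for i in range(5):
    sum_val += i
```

Sum of 0 to 4 = 10
`sum_val` takes the values: 0 → 1 → 3 → 6 → 10

Answer: 10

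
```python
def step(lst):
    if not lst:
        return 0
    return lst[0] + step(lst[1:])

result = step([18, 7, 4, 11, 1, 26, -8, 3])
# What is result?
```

18 + 7 + 4 + 11 + 1 + 26 + (-8) + 3 + 0 = 62

Answer: 62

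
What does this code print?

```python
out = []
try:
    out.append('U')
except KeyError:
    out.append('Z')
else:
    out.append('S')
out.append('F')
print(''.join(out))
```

Execution trace: 'U' (try body, no exception) → 'S' (else) → 'F' (after the try/except). Output: USF

Answer: USF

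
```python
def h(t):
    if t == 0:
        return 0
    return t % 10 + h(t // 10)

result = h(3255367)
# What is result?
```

Sum of digits of 3255367: 7 + 6 + 3 + 5 + 5 + 2 + 3 = 31

Answer: 31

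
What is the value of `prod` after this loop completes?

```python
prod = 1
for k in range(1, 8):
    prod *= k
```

7! = 5040
`prod` takes the values: 1 → 2 → 6 → 24 → 120 → 720 → 5040

Answer: 5040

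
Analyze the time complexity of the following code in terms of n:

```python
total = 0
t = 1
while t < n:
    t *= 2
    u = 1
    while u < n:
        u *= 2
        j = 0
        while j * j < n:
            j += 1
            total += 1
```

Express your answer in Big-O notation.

Each loop level contributes: log n × log n × √n. Multiplying the contributions gives O(√n log² n).

Answer: O(√n log² n)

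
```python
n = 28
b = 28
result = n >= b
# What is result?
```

Trace:
`n = 28` → n = 28
`b = 28` → b = 28
`result = n >= b` → result = True
So result = True

Answer: True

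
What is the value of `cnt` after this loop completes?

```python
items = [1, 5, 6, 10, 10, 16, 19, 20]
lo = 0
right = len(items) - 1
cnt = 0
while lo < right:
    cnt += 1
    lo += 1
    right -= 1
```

Iterations until pointers meet (list length 8)
`cnt` takes the values: 0 → 1 → 2 → 3 → 4

Answer: 4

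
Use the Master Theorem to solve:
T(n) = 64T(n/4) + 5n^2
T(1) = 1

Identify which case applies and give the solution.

a=64, b=4, f(n)=5n^2. log_4(64) = 3. Since c=2 < 3, Case 1 applies: T(n) = Θ(n^log_b(a)) = O(n^3).

Answer: O(n^3) - Case 1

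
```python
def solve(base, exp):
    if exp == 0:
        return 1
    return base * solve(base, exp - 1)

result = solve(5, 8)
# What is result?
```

solve(5, 8) = 5 * 5 * 5 * 5 * 5 * 5 * 5 * 5 = 390625

Answer: 390625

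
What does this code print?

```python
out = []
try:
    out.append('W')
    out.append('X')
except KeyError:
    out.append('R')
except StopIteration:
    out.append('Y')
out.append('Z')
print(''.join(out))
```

Execution trace: 'W' (try body) → 'X' (try body, no exception) → 'Z' (after the try/except). Output: WXZ

Answer: WXZ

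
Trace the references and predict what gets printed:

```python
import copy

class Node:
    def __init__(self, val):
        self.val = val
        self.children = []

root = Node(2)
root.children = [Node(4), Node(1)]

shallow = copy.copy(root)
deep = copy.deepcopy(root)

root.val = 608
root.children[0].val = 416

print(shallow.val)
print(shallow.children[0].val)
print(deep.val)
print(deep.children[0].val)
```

Key concept: deep copy with custom objects.
Step by step:
`root = Node(2)` → root = Node(val=2, children=[])
`root.children = [Node(4), Node(1)]` → root = Node(val=2, children=[Node(val=4, children=[]), Node(val=1, children=[])])
`shallow = copy.copy(root)` → shallow = Node(val=2, children=[Node(val=4, children=[]), Node(val=1, children=[])])
`deep = copy.deepcopy(root)` → deep = Node(val=2, children=[Node(val=4, children=[]), Node(val=1, children=[])])
`root.val = 608` → root = Node(val=608, children=[Node(val=4, children=[]), Node(val=1, children=[])])
`root.children[0].val = 416` → root = Node(val=608, children=[Node(val=416, children=[]), Node(val=1, children=[])]); shallow = Node(val=2, children=[Node(val=416, children=[]), Node(val=1, children=[])])
`print(shallow.val)` → prints 2
`print(shallow.children[0].val)` → prints 416
`print(deep.val)` → prints 2
`print(deep.children[0].val)` → prints 4

Answer:
2
416
2
4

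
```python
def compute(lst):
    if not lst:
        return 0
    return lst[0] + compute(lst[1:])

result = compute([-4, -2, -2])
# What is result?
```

(-4) + (-2) + (-2) + 0 = -8

Answer: -8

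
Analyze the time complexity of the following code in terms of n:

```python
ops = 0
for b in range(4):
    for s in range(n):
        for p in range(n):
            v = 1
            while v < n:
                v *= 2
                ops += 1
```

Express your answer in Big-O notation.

Each loop level contributes: 1 × n × n × log n. Multiplying the contributions gives O(n^2 log n).

Answer: O(n^2 log n)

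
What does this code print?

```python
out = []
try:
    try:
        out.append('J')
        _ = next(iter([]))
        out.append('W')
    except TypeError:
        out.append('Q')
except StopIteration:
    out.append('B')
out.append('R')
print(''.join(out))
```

Execution trace: 'J' (try body) → 'B' (outer except StopIteration) → 'R' (after the try/except). Output: JBR

Answer: JBR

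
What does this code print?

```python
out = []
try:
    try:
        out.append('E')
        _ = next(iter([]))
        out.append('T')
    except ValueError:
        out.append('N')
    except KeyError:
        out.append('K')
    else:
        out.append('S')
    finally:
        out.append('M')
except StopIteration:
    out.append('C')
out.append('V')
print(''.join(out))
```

Execution trace: 'E' (try body) → 'M' (finally) → 'C' (outer except StopIteration) → 'V' (after the try/except). Output: EMCV

Answer: EMCV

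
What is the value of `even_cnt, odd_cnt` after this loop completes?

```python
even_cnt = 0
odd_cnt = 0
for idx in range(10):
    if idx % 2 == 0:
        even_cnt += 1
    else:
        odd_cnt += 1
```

Count evens and odds in range(10)
`even_cnt, odd_cnt` takes the values: (0, 0) → (1, 0) → (1, 1) → (2, 1) → (2, 2) → (3, 2) → (3, 3) → (4, 3) → (4, 4) → (5, 4) → (5, 5)

Answer: 5, 5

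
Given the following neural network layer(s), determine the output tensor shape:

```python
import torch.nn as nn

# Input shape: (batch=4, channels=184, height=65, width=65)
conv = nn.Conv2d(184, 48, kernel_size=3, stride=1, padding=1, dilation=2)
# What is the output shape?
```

Input: (4, 184, 65, 65) -> Output: (4, 48, 63, 63)

Answer: (4, 48, 63, 63)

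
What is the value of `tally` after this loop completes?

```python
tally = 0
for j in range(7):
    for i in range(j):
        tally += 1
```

Triangle number: 0+1+2+...+6
`tally` takes the values: 0 → 1 → 2 → 3 → 4 → 5 → 6 → 7 → 8 → 9 → 10 → 11 → 12 → 13 → 14 → 15 → 16 → 17 → 18 → 19 → 20 → 21

Answer: 21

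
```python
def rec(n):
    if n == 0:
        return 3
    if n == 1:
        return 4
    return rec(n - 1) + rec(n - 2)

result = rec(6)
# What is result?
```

Build up from base cases: rec(0)=3, rec(1)=4, rec(2)=7, rec(3)=11, rec(4)=18, rec(5)=29, rec(6)=47

Answer: 47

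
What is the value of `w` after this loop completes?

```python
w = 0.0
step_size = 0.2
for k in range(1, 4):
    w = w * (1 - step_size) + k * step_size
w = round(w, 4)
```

Moving average with lr=0.2
`w` takes the values: 0.0 → 0.2 → 0.56 → 1.048

Answer: 1.048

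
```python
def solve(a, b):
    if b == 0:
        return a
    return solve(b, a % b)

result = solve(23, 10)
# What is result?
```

solve(23, 10) -> solve(10, 3) -> solve(3, 1) -> solve(1, 0) -> 1

Answer: 1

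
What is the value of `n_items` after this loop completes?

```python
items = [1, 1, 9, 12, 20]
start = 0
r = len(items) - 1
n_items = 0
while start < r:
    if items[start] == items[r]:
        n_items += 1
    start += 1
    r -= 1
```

Count matching pairs from ends
`n_items` takes the values: 0

Answer: 0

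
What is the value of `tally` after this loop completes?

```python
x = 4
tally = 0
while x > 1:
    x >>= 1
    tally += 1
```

Count right shifts until 1
`tally` takes the values: 0 → 1 → 2

Answer: 2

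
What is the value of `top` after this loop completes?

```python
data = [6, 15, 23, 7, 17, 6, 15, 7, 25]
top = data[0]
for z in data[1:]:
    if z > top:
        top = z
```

Maximum of [6, 15, 23, 7, 17, 6, 15, 7, 25]
`top` takes the values: 6 → 15 → 23 → 25

Answer: 25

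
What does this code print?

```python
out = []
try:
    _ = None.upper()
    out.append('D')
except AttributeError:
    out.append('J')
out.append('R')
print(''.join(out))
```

Execution trace: 'J' (except AttributeError) → 'R' (after the try/except). Output: JR

Answer: JR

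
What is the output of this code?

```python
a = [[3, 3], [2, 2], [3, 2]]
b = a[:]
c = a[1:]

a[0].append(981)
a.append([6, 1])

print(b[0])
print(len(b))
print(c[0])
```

Key concept: slice with nested mutation.
Step by step:
`a = [[3, 3], [2, 2], [3, 2]]` → a = [[3, 3], [2, 2], [3, 2]]
`b = a[:]` → b = [[3, 3], [2, 2], [3, 2]]
`c = a[1:]` → c = [[2, 2], [3, 2]]
`a[0].append(981)` → a = [[3, 3, 981], [2, 2], [3, 2]]; b = [[3, 3, 981], [2, 2], [3, 2]]
`a.append([6, 1])` → a = [[3, 3, 981], [2, 2], [3, 2], [6, 1]]
`print(b[0])` → prints [3, 3, 981]
`print(len(b))` → prints 3
`print(c[0])` → prints [2, 2]

Answer:
[3, 3, 981]
3
[2, 2]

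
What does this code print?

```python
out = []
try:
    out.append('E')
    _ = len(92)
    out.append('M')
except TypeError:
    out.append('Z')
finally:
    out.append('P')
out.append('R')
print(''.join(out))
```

Execution trace: 'E' (try body) → 'Z' (except TypeError) → 'P' (finally) → 'R' (after the try/except). Output: EZPR

Answer: EZPR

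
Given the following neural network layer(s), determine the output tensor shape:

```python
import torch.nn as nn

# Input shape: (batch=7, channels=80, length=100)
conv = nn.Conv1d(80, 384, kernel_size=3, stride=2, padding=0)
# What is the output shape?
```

Input: (7, 80, 100) -> Output: (7, 384, 49)

Answer: (7, 384, 49)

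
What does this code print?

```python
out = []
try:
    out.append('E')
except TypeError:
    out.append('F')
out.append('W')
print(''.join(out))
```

Execution trace: 'E' (try body, no exception) → 'W' (after the try/except). Output: EW

Answer: EW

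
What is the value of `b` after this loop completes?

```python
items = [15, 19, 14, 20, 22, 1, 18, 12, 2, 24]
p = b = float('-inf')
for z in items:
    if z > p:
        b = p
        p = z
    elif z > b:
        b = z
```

Second largest (with repeats) in [15, 19, 14, 20, 22, 1, 18, 12, 2, 24]
`b` takes the values: -inf → 15 → 19 → 20 → 22

Answer: 22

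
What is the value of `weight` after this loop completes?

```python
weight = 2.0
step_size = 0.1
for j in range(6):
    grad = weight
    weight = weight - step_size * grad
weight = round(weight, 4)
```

Gradient descent: w = 2.0 * (1 - 0.1)^6
`weight` takes the values: 2.0 → 1.8 → 1.62 → 1.458 → 1.3122 → 1.18098 → 1.062882 → 1.0629

Answer: 1.0629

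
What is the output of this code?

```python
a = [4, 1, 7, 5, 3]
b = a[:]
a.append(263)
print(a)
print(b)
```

Key concept: slice [:] creates copy.
Step by step:
`a = [4, 1, 7, 5, 3]` → a = [4, 1, 7, 5, 3]
`b = a[:]` → b = [4, 1, 7, 5, 3]
`a.append(263)` → a = [4, 1, 7, 5, 3, 263]
`print(a)` → prints [4, 1, 7, 5, 3, 263]
`print(b)` → prints [4, 1, 7, 5, 3]

Answer:
[4, 1, 7, 5, 3, 263]
[4, 1, 7, 5, 3]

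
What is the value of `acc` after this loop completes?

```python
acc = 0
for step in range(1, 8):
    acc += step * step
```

Sum of squares 1² to 7² = 140
`acc` takes the values: 0 → 1 → 5 → 14 → 30 → 55 → 91 → 140

Answer: 140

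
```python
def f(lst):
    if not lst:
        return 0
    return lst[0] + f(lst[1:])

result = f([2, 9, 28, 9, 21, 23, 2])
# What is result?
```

2 + 9 + 28 + 9 + 21 + 23 + 2 + 0 = 94

Answer: 94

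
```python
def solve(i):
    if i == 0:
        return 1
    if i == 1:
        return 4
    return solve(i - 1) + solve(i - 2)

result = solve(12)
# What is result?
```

Build up from base cases: solve(0)=1, solve(1)=4, solve(2)=5, solve(3)=9, solve(4)=14, solve(5)=23, solve(6)=37, ..., solve(12)=665

Answer: 665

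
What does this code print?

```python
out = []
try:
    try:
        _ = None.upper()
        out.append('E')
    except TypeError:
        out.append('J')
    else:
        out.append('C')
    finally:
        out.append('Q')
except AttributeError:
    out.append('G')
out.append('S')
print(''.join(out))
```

Execution trace: 'Q' (finally) → 'G' (outer except AttributeError) → 'S' (after the try/except). Output: QGS

Answer: QGS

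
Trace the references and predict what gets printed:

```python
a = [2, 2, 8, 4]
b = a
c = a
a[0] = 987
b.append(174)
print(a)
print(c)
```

Key concept: multiple aliases.
Step by step:
`a = [2, 2, 8, 4]` → a = [2, 2, 8, 4]
`b = a` → b = [2, 2, 8, 4] (same object as a)
`c = a` → c = [2, 2, 8, 4] (same object as a, b)
`a[0] = 987` → a = [987, 2, 8, 4] (same object as b, c); b = [987, 2, 8, 4] (same object as a, c); c = [987, 2, 8, 4] (same object as a, b)
`b.append(174)` → a = [987, 2, 8, 4, 174] (same object as b, c); b = [987, 2, 8, 4, 174] (same object as a, c); c = [987, 2, 8, 4, 174] (same object as a, b)
`print(a)` → prints [987, 2, 8, 4, 174]
`print(c)` → prints [987, 2, 8, 4, 174]

Answer:
[987, 2, 8, 4, 174]
[987, 2, 8, 4, 174]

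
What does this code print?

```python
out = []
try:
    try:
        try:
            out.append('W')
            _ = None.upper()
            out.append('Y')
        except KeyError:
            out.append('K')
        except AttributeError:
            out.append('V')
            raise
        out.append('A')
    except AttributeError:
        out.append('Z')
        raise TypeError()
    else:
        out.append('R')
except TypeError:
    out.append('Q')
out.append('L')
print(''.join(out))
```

Execution trace: 'W' (inner try body) → 'V' (inner except AttributeError) → 'Z' (except AttributeError) → 'Q' (outer except TypeError) → 'L' (after the try/except). Output: WVZQL

Answer: WVZQL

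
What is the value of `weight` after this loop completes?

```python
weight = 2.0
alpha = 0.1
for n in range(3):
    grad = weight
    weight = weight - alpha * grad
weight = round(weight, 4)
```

Gradient descent: w = 2.0 * (1 - 0.1)^3
`weight` takes the values: 2.0 → 1.8 → 1.62 → 1.458

Answer: 1.458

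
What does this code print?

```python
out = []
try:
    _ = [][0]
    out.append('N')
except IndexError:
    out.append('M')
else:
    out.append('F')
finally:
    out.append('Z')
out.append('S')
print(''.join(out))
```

Execution trace: 'M' (except IndexError) → 'Z' (finally) → 'S' (after the try/except). Output: MZS

Answer: MZS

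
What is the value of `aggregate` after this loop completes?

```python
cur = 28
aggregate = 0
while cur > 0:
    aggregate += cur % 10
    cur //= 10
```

Sum digits of 28
`aggregate` takes the values: 0 → 8 → 10

Answer: 10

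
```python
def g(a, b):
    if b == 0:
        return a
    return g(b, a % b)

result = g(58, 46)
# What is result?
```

g(58, 46) -> g(46, 12) -> g(12, 10) -> g(10, 2) -> g(2, 0) -> 2

Answer: 2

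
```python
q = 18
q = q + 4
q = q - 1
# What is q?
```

Trace:
`q = 18` → q = 18
`q = q + 4` → q = 22
`q = q - 1` → q = 21
So q = 21

Answer: 21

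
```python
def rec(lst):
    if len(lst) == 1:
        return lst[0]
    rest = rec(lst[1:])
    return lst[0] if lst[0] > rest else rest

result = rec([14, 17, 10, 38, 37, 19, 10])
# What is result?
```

Recursive max over [14, 17, 10, 38, 37, 19, 10] = 38

Answer: 38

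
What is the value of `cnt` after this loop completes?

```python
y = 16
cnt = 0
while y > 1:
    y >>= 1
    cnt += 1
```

Count right shifts until 1
`cnt` takes the values: 0 → 1 → 2 → 3 → 4

Answer: 4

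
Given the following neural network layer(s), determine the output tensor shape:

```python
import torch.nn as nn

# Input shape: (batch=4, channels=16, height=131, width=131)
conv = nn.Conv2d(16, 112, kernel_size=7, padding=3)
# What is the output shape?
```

Input: (4, 16, 131, 131) -> Output: (4, 112, 131, 131)

Answer: (4, 112, 131, 131)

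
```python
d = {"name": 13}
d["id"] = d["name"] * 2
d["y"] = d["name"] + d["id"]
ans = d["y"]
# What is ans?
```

Trace:
`d = {"name": 13}` → d = {'name': 13}
`d["id"] = d["name"] * 2` → d = {'name': 13, 'id': 26}
`d["y"] = d["name"] + d["id"]` → d = {'name': 13, 'id': 26, 'y': 39}
`ans = d["y"]` → ans = 39
So ans = 39

Answer: 39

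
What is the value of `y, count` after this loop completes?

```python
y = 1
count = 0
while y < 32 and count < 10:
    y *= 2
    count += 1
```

Double until >= 32 or 10 iterations
`y, count` takes the values: (1, 0) → (2, 0) → (2, 1) → (4, 1) → (4, 2) → (8, 2) → (8, 3) → (16, 3) → (16, 4) → (32, 4) → (32, 5)

Answer: 32, 5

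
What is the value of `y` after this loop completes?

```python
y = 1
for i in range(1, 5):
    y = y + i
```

Start at 1, add 1 through 4
`y` takes the values: 1 → 2 → 4 → 7 → 11

Answer: 11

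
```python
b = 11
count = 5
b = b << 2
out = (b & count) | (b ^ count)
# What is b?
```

Trace:
`b = 11` → b = 11
`count = 5` → count = 5
`b = b << 2` → b = 44
`out = (b & count) | (b ^ count)` → out = 45
So b = 44

Answer: 44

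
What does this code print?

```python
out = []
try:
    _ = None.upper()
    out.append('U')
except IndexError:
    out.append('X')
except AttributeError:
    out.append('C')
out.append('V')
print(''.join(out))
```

Execution trace: 'C' (except AttributeError) → 'V' (after the try/except). Output: CV

Answer: CV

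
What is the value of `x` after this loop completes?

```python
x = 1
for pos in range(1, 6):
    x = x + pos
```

Start at 1, add 1 through 5
`x` takes the values: 1 → 2 → 4 → 7 → 11 → 16

Answer: 16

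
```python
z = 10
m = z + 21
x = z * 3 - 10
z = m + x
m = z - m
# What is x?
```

Trace:
`z = 10` → z = 10
`m = z + 21` → m = 31
`x = z * 3 - 10` → x = 20
`z = m + x` → z = 51
`m = z - m` → m = 20
So x = 20

Answer: 20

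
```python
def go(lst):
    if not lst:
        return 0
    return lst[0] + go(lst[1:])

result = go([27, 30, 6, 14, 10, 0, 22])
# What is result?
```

27 + 30 + 6 + 14 + 10 + 0 + 22 + 0 = 109

Answer: 109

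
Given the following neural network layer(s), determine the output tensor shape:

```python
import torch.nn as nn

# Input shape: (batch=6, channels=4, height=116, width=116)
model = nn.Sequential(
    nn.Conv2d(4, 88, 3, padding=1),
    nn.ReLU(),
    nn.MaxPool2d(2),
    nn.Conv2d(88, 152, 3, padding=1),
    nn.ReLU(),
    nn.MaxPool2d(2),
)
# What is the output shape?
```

Input: (6, 4, 116, 116) -> after first Conv2d: (6, 88, 116, 116) -> after first MaxPool2d: (6, 88, 58, 58) -> after second Conv2d: (6, 152, 58, 58) -> Output: (6, 152, 29, 29)

Answer: (6, 152, 29, 29)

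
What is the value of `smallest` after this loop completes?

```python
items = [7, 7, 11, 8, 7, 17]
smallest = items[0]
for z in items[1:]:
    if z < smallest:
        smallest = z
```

Minimum of [7, 7, 11, 8, 7, 17]
`smallest` takes the values: 7

Answer: 7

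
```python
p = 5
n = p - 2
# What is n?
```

Trace:
`p = 5` → p = 5
`n = p - 2` → n = 3
So n = 3

Answer: 3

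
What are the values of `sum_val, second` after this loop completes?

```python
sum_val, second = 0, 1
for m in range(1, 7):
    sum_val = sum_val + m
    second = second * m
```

Sum and factorial of 1 to 6
`sum_val, second` takes the values: (0, 1) → (1, 1) → (3, 1) → (3, 2) → (6, 2) → (6, 6) → (10, 6) → (10, 24) → (15, 24) → (15, 120) → (21, 120) → (21, 720)

Answer: 21, 720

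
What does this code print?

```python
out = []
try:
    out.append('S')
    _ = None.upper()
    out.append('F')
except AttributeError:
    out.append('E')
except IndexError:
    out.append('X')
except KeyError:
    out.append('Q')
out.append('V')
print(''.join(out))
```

Execution trace: 'S' (try body) → 'E' (except AttributeError) → 'V' (after the try/except). Output: SEV

Answer: SEV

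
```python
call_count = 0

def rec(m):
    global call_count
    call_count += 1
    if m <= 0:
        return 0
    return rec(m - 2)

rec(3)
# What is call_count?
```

Linear recursion stepping by 2: 3 calls from m=3 down to ≤0.

Answer: 3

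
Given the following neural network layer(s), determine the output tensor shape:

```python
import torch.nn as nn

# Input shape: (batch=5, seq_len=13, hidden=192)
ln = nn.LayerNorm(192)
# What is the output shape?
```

Input: (5, 13, 192) -> Output: (5, 13, 192)

Answer: (5, 13, 192)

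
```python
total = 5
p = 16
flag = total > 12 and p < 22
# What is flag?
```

Trace:
`total = 5` → total = 5
`p = 16` → p = 16
`flag = total > 12 and p < 22` → flag = False
So flag = False

Answer: False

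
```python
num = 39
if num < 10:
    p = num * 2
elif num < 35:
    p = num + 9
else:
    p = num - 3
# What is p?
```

Trace:
`num = 39` → num = 39
`if num < 10: ...` → num < 10 is False, num < 35 is False, take else branch → p = 36
So p = 36

Answer: 36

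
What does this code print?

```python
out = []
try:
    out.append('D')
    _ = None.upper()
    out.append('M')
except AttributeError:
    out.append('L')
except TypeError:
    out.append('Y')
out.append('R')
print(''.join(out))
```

Execution trace: 'D' (try body) → 'L' (except AttributeError) → 'R' (after the try/except). Output: DLR

Answer: DLR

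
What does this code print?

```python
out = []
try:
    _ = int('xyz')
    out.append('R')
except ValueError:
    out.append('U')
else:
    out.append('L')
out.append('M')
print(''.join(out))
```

Execution trace: 'U' (except ValueError) → 'M' (after the try/except). Output: UM

Answer: UM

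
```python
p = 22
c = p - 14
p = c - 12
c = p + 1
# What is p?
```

Trace:
`p = 22` → p = 22
`c = p - 14` → c = 8
`p = c - 12` → p = -4
`c = p + 1` → c = -3
So p = -4

Answer: -4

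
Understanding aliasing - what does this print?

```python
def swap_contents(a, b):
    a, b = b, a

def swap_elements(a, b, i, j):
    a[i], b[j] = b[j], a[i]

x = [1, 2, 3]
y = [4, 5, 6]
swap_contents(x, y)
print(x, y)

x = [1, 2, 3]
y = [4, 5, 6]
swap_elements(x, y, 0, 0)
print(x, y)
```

Key concept: parameter rebinding vs mutation.
Step by step:
`x = [1, 2, 3]` → x = [1, 2, 3]
`y = [4, 5, 6]` → y = [4, 5, 6]
`swap_contents(x, y)` → no visible change to tracked variables
`print(x, y)` → prints [1, 2, 3] [4, 5, 6]
`x = [1, 2, 3]` → x = [1, 2, 3]
`y = [4, 5, 6]` → y = [4, 5, 6]
`swap_elements(x, y, 0, 0)` → x = [4, 2, 3]; y = [1, 5, 6]
`print(x, y)` → prints [4, 2, 3] [1, 5, 6]

Answer:
[1, 2, 3] [4, 5, 6]
[4, 2, 3] [1, 5, 6]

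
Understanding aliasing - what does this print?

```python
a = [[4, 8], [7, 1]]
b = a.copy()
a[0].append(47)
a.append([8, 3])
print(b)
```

Key concept: shallow copy with nested lists.
Step by step:
`a = [[4, 8], [7, 1]]` → a = [[4, 8], [7, 1]]
`b = a.copy()` → b = [[4, 8], [7, 1]]
`a[0].append(47)` → a = [[4, 8, 47], [7, 1]]; b = [[4, 8, 47], [7, 1]]
`a.append([8, 3])` → a = [[4, 8, 47], [7, 1], [8, 3]]
`print(b)` → prints [[4, 8, 47], [7, 1]]

Answer: [[4, 8, 47], [7, 1]]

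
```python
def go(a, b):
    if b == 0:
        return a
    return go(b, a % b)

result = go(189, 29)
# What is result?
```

go(189, 29) -> go(29, 15) -> go(15, 14) -> go(14, 1) -> go(1, 0) -> 1

Answer: 1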